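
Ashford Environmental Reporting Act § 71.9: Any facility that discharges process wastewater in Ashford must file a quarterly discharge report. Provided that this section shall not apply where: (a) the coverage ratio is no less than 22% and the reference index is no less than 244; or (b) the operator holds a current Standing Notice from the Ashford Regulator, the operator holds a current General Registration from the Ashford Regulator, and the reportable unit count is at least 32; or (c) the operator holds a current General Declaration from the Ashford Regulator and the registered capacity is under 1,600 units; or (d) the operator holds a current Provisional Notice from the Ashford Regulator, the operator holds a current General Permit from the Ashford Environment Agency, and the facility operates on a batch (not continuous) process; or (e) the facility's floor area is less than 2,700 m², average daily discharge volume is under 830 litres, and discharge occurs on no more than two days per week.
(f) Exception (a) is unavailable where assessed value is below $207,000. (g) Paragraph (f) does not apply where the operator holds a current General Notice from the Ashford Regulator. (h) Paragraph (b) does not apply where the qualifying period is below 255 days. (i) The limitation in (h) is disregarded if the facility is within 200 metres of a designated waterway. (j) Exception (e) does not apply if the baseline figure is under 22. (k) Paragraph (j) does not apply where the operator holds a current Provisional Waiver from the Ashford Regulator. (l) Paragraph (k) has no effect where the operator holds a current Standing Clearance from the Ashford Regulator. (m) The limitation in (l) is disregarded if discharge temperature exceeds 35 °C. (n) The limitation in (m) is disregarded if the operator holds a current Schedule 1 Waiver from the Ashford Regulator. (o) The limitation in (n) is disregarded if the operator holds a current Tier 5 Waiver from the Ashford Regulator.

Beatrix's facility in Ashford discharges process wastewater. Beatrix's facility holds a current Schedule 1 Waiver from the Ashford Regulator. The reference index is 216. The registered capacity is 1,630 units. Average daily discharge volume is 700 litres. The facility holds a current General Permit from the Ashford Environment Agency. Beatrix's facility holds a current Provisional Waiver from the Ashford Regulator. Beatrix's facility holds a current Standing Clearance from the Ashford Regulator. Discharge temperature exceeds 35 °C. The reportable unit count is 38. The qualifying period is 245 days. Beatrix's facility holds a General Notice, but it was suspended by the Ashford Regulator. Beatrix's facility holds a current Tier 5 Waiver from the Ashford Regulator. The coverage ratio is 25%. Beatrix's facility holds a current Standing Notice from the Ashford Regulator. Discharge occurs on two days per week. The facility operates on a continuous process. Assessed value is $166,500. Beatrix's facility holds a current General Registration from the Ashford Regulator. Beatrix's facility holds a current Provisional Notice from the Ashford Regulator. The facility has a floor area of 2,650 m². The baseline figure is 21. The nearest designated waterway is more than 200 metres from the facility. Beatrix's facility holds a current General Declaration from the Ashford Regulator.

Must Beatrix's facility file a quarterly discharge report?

Exception (a) fails — the reference index is 216, short of 244.
Exception (b): a current Standing Notice is held; a current General Registration is held; the reportable unit count is 38, meeting the 32 threshold — every condition holds. But: (h) applies — the qualifying period is 245 days, below the 255 days limit. (i), which would lift (h), does not operate here — the facility is more than 200 m from any designated waterway. Exception (b) does not apply.
Exception (c) fails — the registered capacity is 1,630 units, not under 1,600 units.
Exception (d) does not apply: the facility operates on a continuous process.
Exception (e): the facility's floor area is 2,650 m², less than the 2,700 m² limit; average daily discharge volume is 700 litres, under the 830 litres limit; discharge occurs on no more than two days per week — every condition holds. As to paragraphs (j)–(o): (j) is triggered (the baseline figure is 21, under the 22 limit), but is itself disapplied by (k): (k) operates against (j): a current Provisional Waiver is held. (l) would limit (k) — a current Standing Clearance is held — but (m) sets (l) aside: (m) operates against (l): discharge temperature exceeds 35 °C. (n) is triggered (a current Schedule 1 Waiver is held), but is displaced by (o): (o) is triggered — a current Tier 5 Waiver is held. Exception (e) stands.

No — exception (e) applies; Beatrix's facility is not required to file a quarterly discharge report.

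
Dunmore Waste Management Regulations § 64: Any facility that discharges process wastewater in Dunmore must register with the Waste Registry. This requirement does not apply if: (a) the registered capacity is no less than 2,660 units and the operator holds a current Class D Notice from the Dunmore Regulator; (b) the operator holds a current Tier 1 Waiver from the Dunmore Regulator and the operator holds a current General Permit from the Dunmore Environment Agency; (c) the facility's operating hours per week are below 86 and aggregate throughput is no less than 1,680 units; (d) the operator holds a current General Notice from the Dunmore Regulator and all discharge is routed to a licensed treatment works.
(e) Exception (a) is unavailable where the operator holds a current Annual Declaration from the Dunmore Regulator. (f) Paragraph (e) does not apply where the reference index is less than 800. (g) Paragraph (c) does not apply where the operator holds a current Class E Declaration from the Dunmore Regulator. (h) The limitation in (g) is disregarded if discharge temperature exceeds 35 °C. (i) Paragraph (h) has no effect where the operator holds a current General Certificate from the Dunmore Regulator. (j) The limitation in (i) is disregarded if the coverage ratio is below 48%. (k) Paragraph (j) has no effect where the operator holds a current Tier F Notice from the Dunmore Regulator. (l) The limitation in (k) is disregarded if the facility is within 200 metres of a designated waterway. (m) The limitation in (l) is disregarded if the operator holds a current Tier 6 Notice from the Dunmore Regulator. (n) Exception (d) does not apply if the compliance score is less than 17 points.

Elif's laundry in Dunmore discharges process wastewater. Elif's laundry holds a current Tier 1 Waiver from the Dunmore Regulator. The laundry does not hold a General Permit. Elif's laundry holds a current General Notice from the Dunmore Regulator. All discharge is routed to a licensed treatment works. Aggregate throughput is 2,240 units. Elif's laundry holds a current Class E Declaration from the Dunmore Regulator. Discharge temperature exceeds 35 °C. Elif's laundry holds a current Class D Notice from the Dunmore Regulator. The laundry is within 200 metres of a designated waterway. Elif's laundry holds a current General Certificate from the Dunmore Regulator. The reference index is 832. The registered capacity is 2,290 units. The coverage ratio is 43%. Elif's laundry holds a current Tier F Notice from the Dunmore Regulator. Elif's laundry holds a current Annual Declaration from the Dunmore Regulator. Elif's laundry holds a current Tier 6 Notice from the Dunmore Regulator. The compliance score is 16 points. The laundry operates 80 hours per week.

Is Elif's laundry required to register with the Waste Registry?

Yes — Elif's laundry must register with the Waste Registry.

Exception (a) requires that the registered capacity is no less than 2,660 units; but the registered capacity is 2,290 units, short of 2,660 units, so (a) is unavailable.
Exception (b) fails — no General Permit is held.
Exception (c): the facility's operating hours per week are 80, below the 86 limit; aggregate throughput is 2,240 units, meeting the 1,680 units threshold — every condition holds. Turning to paragraphs (g)–(m): (g) is triggered — a current Class E Declaration is held. (h) applies (discharge temperature exceeds 35 °C), but is overridden by (i): (i) operates against (h): a current General Certificate is held. (j) would limit (i) — the coverage ratio is 43%, below the 48% limit — but (k) sets (j) aside: (k) applies — a current Tier F Notice is held. (l) applies (the laundry is within 200 m of a designated waterway), but is displaced by (m): (m) is engaged — a current Tier 6 Notice is held. So (c) is unavailable.
Exception (d) is satisfied on its face — a current General Notice is held; discharge is routed to a licensed treatment works. However, paragraph (n) must be considered: (n) operates against (d): the compliance score is 16 points, less than the 17 points limit. (d) is therefore removed.
No exception displaces § 64.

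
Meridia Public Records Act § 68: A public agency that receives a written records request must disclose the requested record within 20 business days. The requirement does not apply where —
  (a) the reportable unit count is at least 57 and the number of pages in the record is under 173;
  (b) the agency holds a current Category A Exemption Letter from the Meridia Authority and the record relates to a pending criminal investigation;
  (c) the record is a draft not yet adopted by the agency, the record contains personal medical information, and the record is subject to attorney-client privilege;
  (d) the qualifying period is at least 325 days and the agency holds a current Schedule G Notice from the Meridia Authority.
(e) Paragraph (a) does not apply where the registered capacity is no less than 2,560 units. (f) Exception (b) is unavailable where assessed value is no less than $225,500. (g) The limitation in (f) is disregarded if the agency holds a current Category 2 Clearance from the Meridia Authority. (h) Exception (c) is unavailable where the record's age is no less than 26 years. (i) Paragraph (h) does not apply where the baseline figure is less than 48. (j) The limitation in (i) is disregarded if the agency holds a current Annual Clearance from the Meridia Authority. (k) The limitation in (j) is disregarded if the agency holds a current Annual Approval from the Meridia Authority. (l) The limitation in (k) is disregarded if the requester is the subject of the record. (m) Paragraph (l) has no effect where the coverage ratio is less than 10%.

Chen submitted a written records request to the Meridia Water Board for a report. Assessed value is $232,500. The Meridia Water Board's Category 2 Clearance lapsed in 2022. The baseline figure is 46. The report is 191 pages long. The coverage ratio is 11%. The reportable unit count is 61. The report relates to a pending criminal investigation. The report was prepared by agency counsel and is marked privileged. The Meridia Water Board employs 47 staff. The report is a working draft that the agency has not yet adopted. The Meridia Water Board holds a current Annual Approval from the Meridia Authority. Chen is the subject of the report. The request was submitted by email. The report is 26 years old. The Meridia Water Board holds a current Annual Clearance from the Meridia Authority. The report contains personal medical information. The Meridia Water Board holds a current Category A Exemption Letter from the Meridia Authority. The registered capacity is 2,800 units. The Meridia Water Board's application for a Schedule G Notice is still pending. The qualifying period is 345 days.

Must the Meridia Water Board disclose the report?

Exception (a) does not apply: the number of pages in the record is 191, not under 173.
Exception (b) is satisfied on its face — a current Category A Exemption Letter is held; the report relates to a pending investigation. But: (f) operates — assessed value is $232,500, meeting the $225,500 threshold. (g), which would lift (f), is not triggered — the Category 2 Clearance is not current. (b) is therefore removed.
Exception (c): the report is an unadopted draft; the report contains personal medical information; the report is privileged — every condition holds. But: (h) applies — the record's age is 26 years, meeting the 26 years threshold. (i) would limit (h) — the baseline figure is 46, less than the 48 limit — but (j) sets (i) aside: (j) operates — a current Annual Clearance is held. (k) is engaged (a current Annual Approval is held), but is set aside by (l): (l) operates against (k): Chen is the subject of the report. (m) is not engaged (the coverage ratio is 11%, not less than 10%), so (l) stands. Exception (c) does not apply.
Exception (d) fails — no current Schedule G Notice is held.
No exception applies. The general rule governs.

Yes — the Meridia Water Board must disclose the report.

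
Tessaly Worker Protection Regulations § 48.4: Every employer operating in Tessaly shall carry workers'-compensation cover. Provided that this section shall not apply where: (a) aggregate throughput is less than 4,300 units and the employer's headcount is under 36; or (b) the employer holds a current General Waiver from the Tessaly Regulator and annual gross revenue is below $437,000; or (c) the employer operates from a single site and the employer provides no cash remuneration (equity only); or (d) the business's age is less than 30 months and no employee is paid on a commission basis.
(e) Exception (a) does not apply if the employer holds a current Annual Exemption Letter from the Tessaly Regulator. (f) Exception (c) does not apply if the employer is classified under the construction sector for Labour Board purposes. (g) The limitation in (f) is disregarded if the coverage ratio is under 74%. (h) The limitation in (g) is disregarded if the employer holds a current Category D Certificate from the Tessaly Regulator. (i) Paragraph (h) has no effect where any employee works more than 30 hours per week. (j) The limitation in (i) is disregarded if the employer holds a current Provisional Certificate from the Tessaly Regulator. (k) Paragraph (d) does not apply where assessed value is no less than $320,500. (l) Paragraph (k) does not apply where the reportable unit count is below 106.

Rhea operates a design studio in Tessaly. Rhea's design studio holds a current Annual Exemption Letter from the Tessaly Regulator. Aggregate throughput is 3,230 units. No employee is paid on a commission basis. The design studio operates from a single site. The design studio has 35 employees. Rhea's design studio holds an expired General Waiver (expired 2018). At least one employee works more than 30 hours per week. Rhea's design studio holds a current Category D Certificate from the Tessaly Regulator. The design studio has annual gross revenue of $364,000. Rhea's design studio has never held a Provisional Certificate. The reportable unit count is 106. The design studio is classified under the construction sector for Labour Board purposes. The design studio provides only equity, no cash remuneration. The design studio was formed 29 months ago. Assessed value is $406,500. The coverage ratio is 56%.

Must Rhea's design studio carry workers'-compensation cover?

No — exception (c) applies; Rhea's design studio is not required to carry workers'-compensation cover.

Exception (a): aggregate throughput is 3,230 units, less than the 4,300 units limit; the employer's headcount is 35, under the 36 limit — every condition holds. But: (e) is triggered — a current Annual Exemption Letter is held. So (a) is unavailable.
Exception (b) does not apply: no current General Waiver is held.
Exception (c): the employer operates from a single site; remuneration is equity-only — every condition holds. As to paragraphs (f)–(j): (f) is triggered (the design studio is classified under the construction sector), but is itself disapplied by (g): (g) operates against (f): the coverage ratio is 56%, under the 74% limit. (h) would limit (g) — a current Category D Certificate is held — but (i) sets (h) aside: (i) operates against (h): at least one employee exceeds 30 hours/week. (j) does not operate here (no current Provisional Certificate is held), so (i) stands. (c) remains available.
Exception (d) is satisfied on its face — the business's age is 29 months, less than the 30 months limit; no employee is paid on commission. Turning to paragraphs (k)–(l): (k) operates against (d): assessed value is $406,500, meeting the $320,500 threshold. (l), which would lift (k), is inapplicable — the reportable unit count is 106, not below 106. (d) is therefore removed.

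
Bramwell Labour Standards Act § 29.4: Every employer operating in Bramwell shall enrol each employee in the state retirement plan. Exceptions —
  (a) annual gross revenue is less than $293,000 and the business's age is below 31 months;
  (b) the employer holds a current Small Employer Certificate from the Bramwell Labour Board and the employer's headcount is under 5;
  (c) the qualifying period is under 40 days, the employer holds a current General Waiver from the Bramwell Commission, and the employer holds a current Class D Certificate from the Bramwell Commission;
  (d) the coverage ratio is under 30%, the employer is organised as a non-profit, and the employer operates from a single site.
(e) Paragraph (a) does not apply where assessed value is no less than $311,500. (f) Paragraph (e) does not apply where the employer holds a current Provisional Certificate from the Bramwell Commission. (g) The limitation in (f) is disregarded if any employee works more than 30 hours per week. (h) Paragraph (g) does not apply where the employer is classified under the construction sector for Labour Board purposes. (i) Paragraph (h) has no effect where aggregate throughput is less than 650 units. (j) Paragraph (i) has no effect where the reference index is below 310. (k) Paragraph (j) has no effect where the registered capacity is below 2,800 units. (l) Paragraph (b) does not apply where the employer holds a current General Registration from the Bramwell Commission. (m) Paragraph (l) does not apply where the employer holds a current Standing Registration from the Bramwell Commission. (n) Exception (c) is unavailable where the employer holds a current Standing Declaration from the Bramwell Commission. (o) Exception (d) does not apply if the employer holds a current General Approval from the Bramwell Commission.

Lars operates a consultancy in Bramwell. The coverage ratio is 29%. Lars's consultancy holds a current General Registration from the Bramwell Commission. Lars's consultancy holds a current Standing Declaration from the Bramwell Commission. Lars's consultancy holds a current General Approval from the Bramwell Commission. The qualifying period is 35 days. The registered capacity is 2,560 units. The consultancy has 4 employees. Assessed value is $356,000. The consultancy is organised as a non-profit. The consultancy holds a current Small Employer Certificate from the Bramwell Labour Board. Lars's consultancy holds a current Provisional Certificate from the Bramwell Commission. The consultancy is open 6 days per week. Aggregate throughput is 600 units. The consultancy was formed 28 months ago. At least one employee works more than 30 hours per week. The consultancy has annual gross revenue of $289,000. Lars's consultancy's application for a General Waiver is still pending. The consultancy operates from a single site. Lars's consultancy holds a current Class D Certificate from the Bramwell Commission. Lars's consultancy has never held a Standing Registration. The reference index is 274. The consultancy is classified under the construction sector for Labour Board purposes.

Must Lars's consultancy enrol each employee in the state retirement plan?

All of (a)'s requirements are met (annual gross revenue is $289,000, less than the $293,000 limit; the business's age is 28 months, below the 31 months limit). But: (e) applies — assessed value is $356,000, meeting the $311,500 threshold. (f) would limit (e) — a current Provisional Certificate is held — but (g) sets (f) aside: (g) is triggered — at least one employee exceeds 30 hours/week. (h) is engaged (the consultancy is classified under the construction sector), but is set aside by (i): (i) operates against (h): aggregate throughput is 600 units, less than the 650 units limit. (j) is triggered (the reference index is 274, below the 310 limit), but is set aside by (k): (k) operates — the registered capacity is 2,560 units, below the 2,800 units limit. Exception (a) does not apply.
Exception (b) is satisfied on its face — a current Small Employer Certificate is held; the employer's headcount is 4, under the 5 limit. But: (l) operates — a current General Registration is held. (m), which would lift (l), is not engaged — the Standing Registration is not current. (b) is therefore removed.
Exception (c) does not apply: no current General Waiver is held.
Exception (d)'s conditions are all satisfied: the coverage ratio is 29%, under the 30% limit; the employer is a non-profit; the employer operates from a single site. However, paragraph (o) must be considered: (o) operates against (d): a current General Approval is held. So (d) is unavailable.
Every exception is unavailable, so the rule governs.

Yes — Lars's consultancy must enrol each employee in the state retirement plan.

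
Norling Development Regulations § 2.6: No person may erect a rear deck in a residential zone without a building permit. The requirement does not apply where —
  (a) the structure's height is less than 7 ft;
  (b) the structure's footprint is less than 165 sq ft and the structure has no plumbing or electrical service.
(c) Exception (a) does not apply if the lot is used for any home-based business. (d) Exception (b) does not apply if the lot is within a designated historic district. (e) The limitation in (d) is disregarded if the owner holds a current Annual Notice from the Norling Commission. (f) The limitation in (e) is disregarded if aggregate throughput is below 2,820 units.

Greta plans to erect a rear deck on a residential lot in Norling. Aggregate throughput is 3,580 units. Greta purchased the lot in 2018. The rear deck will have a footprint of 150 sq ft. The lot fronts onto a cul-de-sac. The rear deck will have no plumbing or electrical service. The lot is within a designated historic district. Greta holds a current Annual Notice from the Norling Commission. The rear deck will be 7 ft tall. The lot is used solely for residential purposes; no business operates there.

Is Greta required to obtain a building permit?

No — exception (b) applies; Greta does not need a building permit.

Exception (a) does not apply: the structure's height is 7 ft, not less than 7 ft.
All of (b)'s requirements are met (the structure's footprint is 150 sq ft, less than the 165 sq ft limit; there is no plumbing or electrical service). Applying paragraphs (d)–(f): (d) would limit (b) — the lot is in a historic district — but (e) sets (d) aside: (e) operates against (d): a current Annual Notice is held. (f) is inapplicable (aggregate throughput is 3,580 units, not below 2,820 units), so (e) stands. So (b) applies.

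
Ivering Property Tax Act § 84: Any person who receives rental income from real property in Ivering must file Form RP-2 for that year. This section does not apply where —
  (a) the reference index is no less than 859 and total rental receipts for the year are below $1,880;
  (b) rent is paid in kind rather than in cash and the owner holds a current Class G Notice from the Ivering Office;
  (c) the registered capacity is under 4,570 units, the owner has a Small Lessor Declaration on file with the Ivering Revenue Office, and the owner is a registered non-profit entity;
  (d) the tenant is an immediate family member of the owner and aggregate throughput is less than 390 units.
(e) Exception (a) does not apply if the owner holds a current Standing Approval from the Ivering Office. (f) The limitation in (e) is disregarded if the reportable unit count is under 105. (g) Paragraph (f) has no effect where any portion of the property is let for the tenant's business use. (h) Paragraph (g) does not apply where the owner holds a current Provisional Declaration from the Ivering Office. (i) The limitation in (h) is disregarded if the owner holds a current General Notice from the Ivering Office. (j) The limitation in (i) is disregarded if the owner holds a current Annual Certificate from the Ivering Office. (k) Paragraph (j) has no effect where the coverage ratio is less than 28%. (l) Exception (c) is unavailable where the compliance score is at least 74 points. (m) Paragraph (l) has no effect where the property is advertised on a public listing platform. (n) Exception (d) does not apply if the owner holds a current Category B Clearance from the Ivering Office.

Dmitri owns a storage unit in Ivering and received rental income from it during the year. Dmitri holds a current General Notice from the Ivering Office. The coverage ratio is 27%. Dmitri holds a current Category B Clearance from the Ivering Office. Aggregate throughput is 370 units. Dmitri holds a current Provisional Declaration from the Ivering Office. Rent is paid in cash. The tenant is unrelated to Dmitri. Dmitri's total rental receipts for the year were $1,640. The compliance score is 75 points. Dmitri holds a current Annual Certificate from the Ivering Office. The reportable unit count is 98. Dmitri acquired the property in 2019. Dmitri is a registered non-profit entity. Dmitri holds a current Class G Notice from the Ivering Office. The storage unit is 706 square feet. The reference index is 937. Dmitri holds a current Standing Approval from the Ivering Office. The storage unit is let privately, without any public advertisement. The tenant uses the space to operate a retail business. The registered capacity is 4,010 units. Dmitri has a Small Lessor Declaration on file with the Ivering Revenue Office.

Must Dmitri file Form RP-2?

Yes — Dmitri must file Form RP-2.

Exception (a): the reference index is 937, meeting the 859 threshold; total rental receipts for the year are $1,640, below the $1,880 limit — every condition holds. However, paragraphs (e)–(k) must be considered: (e) is engaged — a current Standing Approval is held. (f) would limit (e) — the reportable unit count is 98, under the 105 limit — but (g) sets (f) aside: (g) operates — the space is let for business use. (h) would limit (g) — a current Provisional Declaration is held — but (i) sets (h) aside: (i) operates — a current General Notice is held. (j) applies (a current Annual Certificate is held), but yields to (k): (k) operates against (j): the coverage ratio is 27%, less than the 28% limit. (a) is therefore removed.
Exception (b) requires that rent is paid in kind rather than in cash; but rent is paid in cash, so (b) is unavailable.
Exception (c)'s conditions are all satisfied: the registered capacity is 4,010 units, under the 4,570 units limit; a Small Lessor Declaration is on file; Dmitri is a registered non-profit. Turning to paragraphs (l)–(m): (l) applies — the compliance score is 75 points, meeting the 74 points threshold. (m), which would lift (l), is not engaged — the property is let privately without advertisement. So (c) is unavailable.
Exception (d) does not apply: the tenant is unrelated to the owner.
No exception applies. The general rule governs.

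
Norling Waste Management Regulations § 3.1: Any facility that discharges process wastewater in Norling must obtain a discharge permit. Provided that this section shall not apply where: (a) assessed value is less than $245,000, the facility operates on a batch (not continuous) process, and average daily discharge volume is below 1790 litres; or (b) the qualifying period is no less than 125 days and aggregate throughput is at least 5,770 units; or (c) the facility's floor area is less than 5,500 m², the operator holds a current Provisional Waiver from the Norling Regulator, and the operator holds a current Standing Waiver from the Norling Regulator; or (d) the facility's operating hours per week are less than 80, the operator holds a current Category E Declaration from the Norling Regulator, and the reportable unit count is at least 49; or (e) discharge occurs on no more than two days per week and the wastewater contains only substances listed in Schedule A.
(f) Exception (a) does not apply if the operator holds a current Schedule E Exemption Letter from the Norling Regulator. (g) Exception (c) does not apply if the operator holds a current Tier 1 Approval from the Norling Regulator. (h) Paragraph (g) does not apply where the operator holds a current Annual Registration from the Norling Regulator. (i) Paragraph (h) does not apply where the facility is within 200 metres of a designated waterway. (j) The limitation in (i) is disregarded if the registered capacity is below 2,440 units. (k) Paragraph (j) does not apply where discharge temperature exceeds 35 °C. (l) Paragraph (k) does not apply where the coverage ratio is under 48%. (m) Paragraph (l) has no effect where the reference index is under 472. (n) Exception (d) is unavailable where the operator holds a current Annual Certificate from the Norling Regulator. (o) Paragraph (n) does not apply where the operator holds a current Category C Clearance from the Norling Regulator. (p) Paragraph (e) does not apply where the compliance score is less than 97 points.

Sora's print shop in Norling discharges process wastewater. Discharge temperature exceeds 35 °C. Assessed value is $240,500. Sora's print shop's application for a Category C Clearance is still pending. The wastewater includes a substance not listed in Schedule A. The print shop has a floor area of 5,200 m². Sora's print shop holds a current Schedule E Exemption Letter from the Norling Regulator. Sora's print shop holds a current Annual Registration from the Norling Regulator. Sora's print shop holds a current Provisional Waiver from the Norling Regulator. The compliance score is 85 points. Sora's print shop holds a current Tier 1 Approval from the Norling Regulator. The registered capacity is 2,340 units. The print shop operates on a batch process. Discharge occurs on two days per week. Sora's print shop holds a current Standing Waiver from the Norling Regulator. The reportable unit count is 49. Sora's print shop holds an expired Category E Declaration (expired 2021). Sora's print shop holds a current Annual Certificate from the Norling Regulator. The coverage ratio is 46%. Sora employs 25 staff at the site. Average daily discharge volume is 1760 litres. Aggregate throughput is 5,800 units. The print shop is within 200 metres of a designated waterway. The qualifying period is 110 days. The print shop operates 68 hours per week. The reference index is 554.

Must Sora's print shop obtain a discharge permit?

All of (a)'s requirements are met (assessed value is $240,500, less than the $245,000 limit; the facility operates on a batch process; average daily discharge volume is 1760 litres, below the 1790 litres limit). Turning to paragraph (f): (f) operates — a current Schedule E Exemption Letter is held. (a) is therefore removed.
Exception (b) fails — the qualifying period is 110 days, short of 125 days.
Exception (c) is satisfied on its face — the facility's floor area is 5,200 m², less than the 5,500 m² limit; a current Provisional Waiver is held; a current Standing Waiver is held. As to paragraphs (g)–(m): (g) is engaged (a current Tier 1 Approval is held), but is overridden by (h): (h) operates — a current Annual Registration is held. (i) applies (the print shop is within 200 m of a designated waterway), but is overridden by (j): (j) is triggered — the registered capacity is 2,340 units, below the 2,440 units limit. (k) would limit (j) — discharge temperature exceeds 35 °C — but (l) sets (k) aside: (l) operates against (k): the coverage ratio is 46%, under the 48% limit. (m), which would lift (l), is not triggered — the reference index is 554, not under 472. So (c) applies.
Exception (d) does not apply: no current Category E Declaration is held.
Exception (e) does not apply: the wastewater includes a non-Schedule-A substance.

No — exception (c) applies; Sora's print shop is not required to obtain a discharge permit.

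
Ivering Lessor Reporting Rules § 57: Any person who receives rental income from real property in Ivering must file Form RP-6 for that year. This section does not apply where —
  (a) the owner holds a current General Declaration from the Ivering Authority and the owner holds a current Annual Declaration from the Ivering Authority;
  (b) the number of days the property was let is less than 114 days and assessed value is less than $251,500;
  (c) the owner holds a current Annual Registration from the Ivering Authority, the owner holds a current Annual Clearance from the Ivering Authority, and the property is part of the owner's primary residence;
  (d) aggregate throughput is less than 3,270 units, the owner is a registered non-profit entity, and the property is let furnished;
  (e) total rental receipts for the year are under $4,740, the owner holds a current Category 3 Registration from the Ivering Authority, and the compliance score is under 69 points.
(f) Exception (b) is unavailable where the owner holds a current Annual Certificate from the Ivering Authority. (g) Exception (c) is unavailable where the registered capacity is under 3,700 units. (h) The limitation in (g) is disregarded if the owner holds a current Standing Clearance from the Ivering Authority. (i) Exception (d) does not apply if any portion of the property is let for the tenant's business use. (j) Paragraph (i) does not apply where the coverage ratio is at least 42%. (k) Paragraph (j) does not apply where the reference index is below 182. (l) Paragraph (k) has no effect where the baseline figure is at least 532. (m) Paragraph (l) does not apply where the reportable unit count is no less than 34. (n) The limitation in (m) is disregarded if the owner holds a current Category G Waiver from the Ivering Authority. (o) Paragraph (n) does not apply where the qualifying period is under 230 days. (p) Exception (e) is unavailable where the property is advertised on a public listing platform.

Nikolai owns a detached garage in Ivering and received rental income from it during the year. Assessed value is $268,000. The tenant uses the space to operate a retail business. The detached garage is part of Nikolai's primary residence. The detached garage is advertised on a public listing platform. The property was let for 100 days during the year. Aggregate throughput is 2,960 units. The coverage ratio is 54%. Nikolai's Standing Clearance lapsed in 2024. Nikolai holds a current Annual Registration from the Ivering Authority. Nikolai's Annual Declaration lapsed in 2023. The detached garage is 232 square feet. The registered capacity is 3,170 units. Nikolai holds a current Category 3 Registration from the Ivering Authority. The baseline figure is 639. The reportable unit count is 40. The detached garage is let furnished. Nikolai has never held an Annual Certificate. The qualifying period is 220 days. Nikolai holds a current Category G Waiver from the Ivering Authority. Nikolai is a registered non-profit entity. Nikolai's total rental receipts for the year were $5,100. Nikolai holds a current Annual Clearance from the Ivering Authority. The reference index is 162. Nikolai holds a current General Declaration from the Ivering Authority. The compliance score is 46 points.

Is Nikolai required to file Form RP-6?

Yes — Nikolai must file Form RP-6.

Exception (a) fails — no current Annual Declaration is held.
Exception (b) does not apply: assessed value is $268,000, not less than $251,500.
Exception (c)'s conditions are all satisfied: a current Annual Registration is held; a current Annual Clearance is held; the detached garage is part of the primary residence. But applying paragraphs (g)–(h): (g) operates — the registered capacity is 3,170 units, under the 3,700 units limit. (h) is inapplicable (there is no Standing Clearance in force), so (g) stands. So (c) is unavailable.
Exception (d) is satisfied on its face — aggregate throughput is 2,960 units, less than the 3,270 units limit; Nikolai is a registered non-profit; the property is let furnished. But: (i) applies — the space is let for business use. (j) is engaged (the coverage ratio is 54%, meeting the 42% threshold), but is overridden by (k): (k) operates against (j): the reference index is 162, below the 182 limit. (l) operates (the baseline figure is 639, meeting the 532 threshold), but is overridden by (m): (m) applies — the reportable unit count is 40, meeting the 34 threshold. (n) would limit (m) — a current Category G Waiver is held — but (o) sets (n) aside: (o) operates against (n): the qualifying period is 220 days, under the 230 days limit. Exception (d) does not apply.
Exception (e) does not apply: total rental receipts for the year are $5,100, not under $4,740.
None of the exceptions is available; § 57 applies in full.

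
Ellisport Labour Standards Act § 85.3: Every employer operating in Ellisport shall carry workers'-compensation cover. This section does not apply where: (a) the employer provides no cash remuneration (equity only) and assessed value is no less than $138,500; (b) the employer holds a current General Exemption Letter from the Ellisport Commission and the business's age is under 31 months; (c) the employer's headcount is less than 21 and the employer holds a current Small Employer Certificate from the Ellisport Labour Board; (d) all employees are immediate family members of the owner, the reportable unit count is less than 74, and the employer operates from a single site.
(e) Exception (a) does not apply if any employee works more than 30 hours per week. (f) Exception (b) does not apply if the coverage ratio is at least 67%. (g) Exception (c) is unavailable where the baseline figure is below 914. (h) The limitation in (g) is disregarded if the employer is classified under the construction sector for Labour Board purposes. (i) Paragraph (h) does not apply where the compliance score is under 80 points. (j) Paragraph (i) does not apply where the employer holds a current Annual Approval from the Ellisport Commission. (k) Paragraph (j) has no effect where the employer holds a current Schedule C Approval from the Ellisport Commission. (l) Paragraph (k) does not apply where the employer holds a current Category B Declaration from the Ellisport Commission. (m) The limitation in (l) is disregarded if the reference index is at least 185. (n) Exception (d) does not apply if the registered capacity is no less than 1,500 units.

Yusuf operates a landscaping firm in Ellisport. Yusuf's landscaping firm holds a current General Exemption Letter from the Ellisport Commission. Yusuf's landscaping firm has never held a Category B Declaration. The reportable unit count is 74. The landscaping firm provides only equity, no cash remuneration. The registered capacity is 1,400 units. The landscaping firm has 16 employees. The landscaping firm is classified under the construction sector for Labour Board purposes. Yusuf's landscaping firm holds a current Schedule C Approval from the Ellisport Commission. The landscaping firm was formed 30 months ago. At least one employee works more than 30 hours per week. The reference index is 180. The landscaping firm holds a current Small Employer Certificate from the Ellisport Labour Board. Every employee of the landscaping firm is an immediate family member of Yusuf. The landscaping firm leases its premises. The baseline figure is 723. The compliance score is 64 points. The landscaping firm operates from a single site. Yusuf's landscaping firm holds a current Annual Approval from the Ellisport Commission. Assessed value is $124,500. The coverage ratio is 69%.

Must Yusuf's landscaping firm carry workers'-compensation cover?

Exception (a) does not apply: assessed value is $124,500, short of $138,500.
Exception (b): a current General Exemption Letter is held; the business's age is 30 months, under the 31 months limit — every condition holds. But applying paragraph (f): (f) operates against (b): the coverage ratio is 69%, meeting the 67% threshold. (b) is therefore removed.
Exception (c)'s conditions are all satisfied: the employer's headcount is 16, less than the 21 limit; a current Small Employer Certificate is held. However, paragraphs (g)–(m) must be considered: (g) operates against (c): the baseline figure is 723, below the 914 limit. (h) would limit (g) — the landscaping firm is classified under the construction sector — but (i) sets (h) aside: (i) operates against (h): the compliance score is 64 points, under the 80 points limit. (j) is triggered (a current Annual Approval is held), but is overridden by (k): (k) applies — a current Schedule C Approval is held. (l) does not operate here (there is no Category B Declaration in force), so (k) stands. Exception (c) does not apply.
Exception (d) does not apply: the reportable unit count is 74, not less than 74.
Every exception is unavailable, so the rule governs.

Yes — Yusuf's landscaping firm must carry workers'-compensation cover.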